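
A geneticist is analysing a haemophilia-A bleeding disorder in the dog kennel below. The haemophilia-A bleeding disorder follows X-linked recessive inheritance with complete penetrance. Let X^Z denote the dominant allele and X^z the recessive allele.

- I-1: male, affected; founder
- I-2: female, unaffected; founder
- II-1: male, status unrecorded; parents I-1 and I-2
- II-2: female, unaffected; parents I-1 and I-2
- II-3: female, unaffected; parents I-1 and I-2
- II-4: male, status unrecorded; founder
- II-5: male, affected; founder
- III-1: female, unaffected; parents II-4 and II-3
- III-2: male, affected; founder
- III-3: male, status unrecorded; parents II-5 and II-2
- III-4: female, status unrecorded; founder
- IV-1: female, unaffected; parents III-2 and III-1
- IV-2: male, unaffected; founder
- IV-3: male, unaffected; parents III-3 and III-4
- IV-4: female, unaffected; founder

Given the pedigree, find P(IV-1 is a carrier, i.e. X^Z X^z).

1

IV-1 is unaffected so carries Z and received z from III-2 (X^z Y), so IV-1 is X^Z X^z, giving P(X^Z X^z) = 1.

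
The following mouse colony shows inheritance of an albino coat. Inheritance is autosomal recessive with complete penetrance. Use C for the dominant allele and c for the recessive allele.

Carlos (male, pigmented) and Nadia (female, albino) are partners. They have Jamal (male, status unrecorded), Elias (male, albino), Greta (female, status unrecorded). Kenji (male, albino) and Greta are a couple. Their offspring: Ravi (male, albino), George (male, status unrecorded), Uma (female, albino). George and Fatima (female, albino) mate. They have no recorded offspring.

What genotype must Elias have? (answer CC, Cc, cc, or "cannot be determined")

cc

Elias is albino, so Elias is cc.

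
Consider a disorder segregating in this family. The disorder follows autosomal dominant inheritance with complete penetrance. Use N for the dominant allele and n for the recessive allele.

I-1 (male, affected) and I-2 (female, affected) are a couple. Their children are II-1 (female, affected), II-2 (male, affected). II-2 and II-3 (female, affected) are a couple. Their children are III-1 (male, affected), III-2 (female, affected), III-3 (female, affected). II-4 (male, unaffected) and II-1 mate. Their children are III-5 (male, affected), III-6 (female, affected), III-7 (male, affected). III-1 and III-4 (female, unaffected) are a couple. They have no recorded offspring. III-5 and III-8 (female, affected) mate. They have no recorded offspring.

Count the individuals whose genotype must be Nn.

3

Obligate heterozygotes: III-5 is affected so carries N and received n from II-4 (nn), so III-5 is Nn; III-6 is affected so carries N and received n from II-4 (nn), so III-6 is Nn; III-7 is affected so carries N and received n from II-4 (nn), so III-7 is Nn.
Every other individual is either homozygous by phenotype or has at least one consistent homozygous assignment, so the count is 3.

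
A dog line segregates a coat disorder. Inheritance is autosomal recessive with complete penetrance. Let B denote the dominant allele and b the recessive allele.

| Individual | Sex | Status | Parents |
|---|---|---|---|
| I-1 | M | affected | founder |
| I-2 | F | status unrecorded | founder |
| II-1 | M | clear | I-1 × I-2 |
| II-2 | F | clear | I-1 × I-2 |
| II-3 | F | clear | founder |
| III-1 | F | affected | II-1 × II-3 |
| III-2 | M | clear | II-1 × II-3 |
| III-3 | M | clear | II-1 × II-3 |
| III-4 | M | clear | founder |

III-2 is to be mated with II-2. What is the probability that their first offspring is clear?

5/6

II-1 is clear so carries B and received b from I-1 (bb), so II-1 is Bb.
II-3 is clear so carries B and passed b to III-1 (bb), so II-3 is Bb.
III-2 is a clear offspring of II-1 (Bb) × II-3 (Bb), whose cross gives 1/4 BB : 1/2 Bb : 1/4 bb; conditioning on being clear, III-2 is BB with probability 1/3, Bb with probability 2/3.
II-2 is clear so carries B and received b from I-1 (bb), so II-2 is Bb.
Summing over parental genotype combinations, P(offspring is clear) = 1/3·1 + 2/3·3/4 = 5/6.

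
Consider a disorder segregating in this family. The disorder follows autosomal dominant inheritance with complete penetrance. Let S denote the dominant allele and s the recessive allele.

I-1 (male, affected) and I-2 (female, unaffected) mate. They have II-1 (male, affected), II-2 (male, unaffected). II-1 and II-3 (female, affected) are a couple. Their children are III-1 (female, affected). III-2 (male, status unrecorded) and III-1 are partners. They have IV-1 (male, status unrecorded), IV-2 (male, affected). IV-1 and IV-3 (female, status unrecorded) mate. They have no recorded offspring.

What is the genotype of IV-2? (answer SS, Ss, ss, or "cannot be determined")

IV-2's phenotype allows SS or Ss, and no parent or child forces a single allele at both positions; consistent genotype assignments exist with IV-2 as SS or Ss.

cannot be determined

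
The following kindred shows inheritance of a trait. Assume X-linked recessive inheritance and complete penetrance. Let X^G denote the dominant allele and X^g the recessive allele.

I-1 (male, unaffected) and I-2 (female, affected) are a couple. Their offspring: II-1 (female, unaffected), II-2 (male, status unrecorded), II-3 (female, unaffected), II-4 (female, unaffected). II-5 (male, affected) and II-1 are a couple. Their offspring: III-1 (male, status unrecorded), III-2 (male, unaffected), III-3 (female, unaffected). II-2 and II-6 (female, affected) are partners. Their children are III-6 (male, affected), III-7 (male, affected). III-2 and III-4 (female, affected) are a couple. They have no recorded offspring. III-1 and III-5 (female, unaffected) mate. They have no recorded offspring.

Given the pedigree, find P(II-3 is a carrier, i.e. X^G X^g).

II-3 is unaffected so carries G and received g from I-2 (X^g X^g), so II-3 is X^G X^g, giving P(X^G X^g) = 1.

1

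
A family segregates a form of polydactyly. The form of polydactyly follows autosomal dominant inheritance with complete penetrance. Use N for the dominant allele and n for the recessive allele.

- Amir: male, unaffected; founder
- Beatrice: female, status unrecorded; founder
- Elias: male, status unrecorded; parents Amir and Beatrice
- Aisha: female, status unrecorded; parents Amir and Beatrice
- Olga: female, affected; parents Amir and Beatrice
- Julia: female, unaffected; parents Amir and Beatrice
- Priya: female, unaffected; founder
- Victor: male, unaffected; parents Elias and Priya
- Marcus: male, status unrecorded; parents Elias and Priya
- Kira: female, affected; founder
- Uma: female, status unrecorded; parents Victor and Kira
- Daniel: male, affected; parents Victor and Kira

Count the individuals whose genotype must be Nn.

3

Obligate heterozygotes: Beatrice passed N to Olga (Nn, whose n came from Amir) and passed n to Julia (nn), so Beatrice is Nn; Olga is affected so carries N and received n from Amir (nn), so Olga is Nn; Daniel is affected so carries N and received n from Victor (nn), so Daniel is Nn.
Every other individual is either homozygous by phenotype or has at least one consistent homozygous assignment, so the count is 3.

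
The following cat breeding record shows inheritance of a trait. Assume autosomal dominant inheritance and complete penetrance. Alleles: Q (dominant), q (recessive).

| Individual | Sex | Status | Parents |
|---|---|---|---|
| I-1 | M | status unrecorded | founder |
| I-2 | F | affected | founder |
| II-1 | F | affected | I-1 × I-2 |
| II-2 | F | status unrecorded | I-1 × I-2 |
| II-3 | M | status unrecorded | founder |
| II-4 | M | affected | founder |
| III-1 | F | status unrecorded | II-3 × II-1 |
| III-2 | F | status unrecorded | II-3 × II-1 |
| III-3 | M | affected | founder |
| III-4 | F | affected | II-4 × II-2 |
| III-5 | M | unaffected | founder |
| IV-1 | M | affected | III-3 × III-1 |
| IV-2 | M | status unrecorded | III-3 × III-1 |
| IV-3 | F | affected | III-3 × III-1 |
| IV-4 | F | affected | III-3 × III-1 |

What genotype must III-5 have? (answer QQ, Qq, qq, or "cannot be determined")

qq

III-5 is unaffected, so III-5 is qq.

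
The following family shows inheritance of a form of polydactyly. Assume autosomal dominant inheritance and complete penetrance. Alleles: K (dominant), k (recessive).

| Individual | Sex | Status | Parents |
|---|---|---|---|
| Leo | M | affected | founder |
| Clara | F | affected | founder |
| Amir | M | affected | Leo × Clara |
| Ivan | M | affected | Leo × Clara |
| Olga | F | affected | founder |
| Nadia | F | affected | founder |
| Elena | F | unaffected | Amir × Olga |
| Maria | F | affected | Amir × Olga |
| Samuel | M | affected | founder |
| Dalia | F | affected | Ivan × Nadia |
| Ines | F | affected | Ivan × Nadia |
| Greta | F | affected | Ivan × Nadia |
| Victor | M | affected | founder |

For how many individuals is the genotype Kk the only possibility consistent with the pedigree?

Obligate heterozygotes: Amir is affected so carries K and passed k to Elena (kk), so Amir is Kk; Olga is affected so carries K and passed k to Elena (kk), so Olga is Kk.
Every other individual is either homozygous by phenotype or has at least one consistent homozygous assignment, so the count is 2.

2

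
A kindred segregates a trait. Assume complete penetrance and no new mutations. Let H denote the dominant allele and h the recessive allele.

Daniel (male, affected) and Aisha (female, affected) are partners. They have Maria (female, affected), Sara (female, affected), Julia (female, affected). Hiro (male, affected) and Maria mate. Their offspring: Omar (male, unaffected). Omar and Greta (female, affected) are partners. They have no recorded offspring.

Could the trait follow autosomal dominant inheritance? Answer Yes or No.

Yes

A consistent assignment under autosomal dominant exists: Daniel HH, Aisha Hh, Maria Hh, Sara HH, Julia HH, Hiro Hh, Omar hh, Greta HH.
In this assignment every recorded phenotype matches its genotype and every non-founder's genotype is obtainable from its parents' genotypes, so the pedigree is consistent.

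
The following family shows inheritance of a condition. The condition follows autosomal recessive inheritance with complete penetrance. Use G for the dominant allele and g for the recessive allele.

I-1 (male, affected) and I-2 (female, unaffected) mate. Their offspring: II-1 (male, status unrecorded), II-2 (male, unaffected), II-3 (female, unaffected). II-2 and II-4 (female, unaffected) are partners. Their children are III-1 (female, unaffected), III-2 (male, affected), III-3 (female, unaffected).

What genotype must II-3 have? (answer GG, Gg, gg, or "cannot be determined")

From phenotype alone, II-3 is GG or Gg.
II-3 is unaffected so carries G and received g from I-1 (gg), so II-3 is Gg.

Gg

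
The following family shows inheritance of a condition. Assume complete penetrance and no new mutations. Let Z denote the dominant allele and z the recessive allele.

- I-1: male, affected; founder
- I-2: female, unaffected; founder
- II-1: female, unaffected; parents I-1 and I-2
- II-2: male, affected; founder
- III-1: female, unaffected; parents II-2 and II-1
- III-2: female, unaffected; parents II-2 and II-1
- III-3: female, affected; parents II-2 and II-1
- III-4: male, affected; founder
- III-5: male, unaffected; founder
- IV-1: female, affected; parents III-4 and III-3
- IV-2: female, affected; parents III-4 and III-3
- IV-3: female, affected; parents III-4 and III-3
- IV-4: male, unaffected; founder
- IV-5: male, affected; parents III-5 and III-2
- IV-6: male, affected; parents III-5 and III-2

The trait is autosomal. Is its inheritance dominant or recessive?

recessive

III-5 and III-2 are both unaffected yet have an affected child IV-5. Under dominance, an affected child requires at least one affected parent, so the trait cannot be dominant.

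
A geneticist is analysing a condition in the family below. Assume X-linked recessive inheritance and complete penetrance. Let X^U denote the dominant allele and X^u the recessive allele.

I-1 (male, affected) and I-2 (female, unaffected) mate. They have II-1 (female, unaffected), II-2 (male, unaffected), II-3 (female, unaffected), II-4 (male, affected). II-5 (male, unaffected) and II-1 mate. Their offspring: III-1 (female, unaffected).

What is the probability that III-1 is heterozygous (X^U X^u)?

II-5 is unaffected, so II-5 is X^U Y.
II-1 is unaffected so carries U and received u from I-1 (X^u Y), so II-1 is X^U X^u.
Their cross gives offspring ratios 1/2 X^U X^U : 1/2 X^U X^u. Conditioning on III-1 being unaffected, P(X^U X^u) = 1/2 / 1 = 1/2.

1/2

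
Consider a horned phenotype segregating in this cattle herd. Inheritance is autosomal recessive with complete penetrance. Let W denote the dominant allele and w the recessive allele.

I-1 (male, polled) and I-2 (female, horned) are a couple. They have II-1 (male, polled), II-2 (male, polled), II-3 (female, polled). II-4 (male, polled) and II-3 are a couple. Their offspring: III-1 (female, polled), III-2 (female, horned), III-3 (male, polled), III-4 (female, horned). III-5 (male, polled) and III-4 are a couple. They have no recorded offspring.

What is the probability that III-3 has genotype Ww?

2/3

II-4 is polled so carries W and passed w to III-2 (ww), so II-4 is Ww.
II-3 is polled so carries W and received w from I-2 (ww), so II-3 is Ww.
Their cross gives offspring ratios 1/4 WW : 1/2 Ww : 1/4 ww. Conditioning on III-3 being polled, P(Ww) = 1/2 / 3/4 = 2/3.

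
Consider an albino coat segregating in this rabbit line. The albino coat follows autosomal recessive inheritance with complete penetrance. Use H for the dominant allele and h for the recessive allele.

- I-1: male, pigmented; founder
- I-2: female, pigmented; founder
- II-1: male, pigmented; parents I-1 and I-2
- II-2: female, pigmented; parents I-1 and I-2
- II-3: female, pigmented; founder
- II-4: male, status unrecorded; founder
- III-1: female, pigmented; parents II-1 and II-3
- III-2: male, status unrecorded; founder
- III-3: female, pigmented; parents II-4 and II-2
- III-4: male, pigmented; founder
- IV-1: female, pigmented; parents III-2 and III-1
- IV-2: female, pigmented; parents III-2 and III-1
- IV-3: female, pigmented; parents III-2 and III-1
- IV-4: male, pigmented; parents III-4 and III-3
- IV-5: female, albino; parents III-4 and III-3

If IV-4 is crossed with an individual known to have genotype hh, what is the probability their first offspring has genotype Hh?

III-4 is pigmented so carries H and passed h to IV-5 (hh), so III-4 is Hh.
III-3 is pigmented so carries H and passed h to IV-5 (hh), so III-3 is Hh.
IV-4 is a pigmented offspring of III-4 (Hh) × III-3 (Hh), whose cross gives 1/4 HH : 1/2 Hh : 1/4 hh; conditioning on being pigmented, IV-4 is HH with probability 1/3, Hh with probability 2/3.
Summing over parental genotype combinations, P(offspring has genotype Hh) = 1/3·1 + 2/3·1/2 = 2/3.

2/3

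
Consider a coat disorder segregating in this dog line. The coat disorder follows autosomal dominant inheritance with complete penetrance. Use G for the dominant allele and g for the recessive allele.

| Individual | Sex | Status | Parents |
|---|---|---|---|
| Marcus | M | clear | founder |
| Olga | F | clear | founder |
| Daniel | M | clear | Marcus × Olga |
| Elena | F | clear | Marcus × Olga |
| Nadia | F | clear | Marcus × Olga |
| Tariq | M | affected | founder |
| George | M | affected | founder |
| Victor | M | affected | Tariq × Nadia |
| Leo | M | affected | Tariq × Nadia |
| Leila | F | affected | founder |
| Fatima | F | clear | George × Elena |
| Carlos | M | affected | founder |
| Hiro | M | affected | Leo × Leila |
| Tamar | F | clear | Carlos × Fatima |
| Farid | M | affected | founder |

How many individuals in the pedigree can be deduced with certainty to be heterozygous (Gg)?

Obligate heterozygotes: George is affected so carries G and passed g to Fatima (gg), so George is Gg; Victor is affected so carries G and received g from Nadia (gg), so Victor is Gg; Leo is affected so carries G and received g from Nadia (gg), so Leo is Gg; Carlos is affected so carries G and passed g to Tamar (gg), so Carlos is Gg.
Every other individual is either homozygous by phenotype or has at least one consistent homozygous assignment, so the count is 4.

4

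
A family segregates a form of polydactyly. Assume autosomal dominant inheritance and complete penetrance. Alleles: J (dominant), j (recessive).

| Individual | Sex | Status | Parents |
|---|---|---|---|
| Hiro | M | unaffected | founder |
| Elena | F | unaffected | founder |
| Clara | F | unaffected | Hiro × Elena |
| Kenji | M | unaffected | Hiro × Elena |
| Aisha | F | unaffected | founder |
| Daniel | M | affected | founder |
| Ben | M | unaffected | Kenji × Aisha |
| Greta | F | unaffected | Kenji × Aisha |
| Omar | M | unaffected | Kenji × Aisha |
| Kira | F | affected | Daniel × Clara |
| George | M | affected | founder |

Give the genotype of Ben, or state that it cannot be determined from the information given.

jj

Ben is unaffected, so Ben is jj.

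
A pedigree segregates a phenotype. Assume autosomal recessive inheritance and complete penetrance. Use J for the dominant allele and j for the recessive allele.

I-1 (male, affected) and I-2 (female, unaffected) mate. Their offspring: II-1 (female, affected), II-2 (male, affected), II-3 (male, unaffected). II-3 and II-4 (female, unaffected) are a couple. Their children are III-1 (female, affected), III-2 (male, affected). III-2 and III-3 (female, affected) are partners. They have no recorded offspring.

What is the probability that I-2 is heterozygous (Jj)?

1

I-2 is unaffected so carries J and passed j to II-1 (jj), so I-2 is Jj, giving P(Jj) = 1.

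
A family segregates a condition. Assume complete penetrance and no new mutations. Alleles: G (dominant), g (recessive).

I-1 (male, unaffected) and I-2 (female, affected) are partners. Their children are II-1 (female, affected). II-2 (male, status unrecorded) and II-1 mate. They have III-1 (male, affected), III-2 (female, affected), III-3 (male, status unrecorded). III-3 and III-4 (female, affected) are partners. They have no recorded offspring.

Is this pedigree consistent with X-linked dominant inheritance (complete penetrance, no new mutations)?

A consistent assignment under X-linked dominant exists: I-1 X^g Y, I-2 X^G X^G, II-1 X^G X^g, II-2 X^G Y, III-1 X^G Y, III-2 X^G X^G, III-3 X^G Y, III-4 X^G X^G.
In this assignment every recorded phenotype matches its genotype and every non-founder's genotype is obtainable from its parents' genotypes, so the pedigree is consistent.

Yes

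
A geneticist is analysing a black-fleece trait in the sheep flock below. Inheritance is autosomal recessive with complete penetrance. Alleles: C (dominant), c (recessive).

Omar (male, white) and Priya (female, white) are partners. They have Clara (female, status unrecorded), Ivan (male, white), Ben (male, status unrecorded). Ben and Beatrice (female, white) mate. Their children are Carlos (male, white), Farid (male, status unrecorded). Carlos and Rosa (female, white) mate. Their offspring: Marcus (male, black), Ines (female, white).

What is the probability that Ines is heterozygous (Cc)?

Carlos is white so carries C and passed c to Marcus (cc), so Carlos is Cc.
Rosa is white so carries C and passed c to Marcus (cc), so Rosa is Cc.
Their cross gives offspring ratios 1/4 CC : 1/2 Cc : 1/4 cc. Conditioning on Ines being white, P(Cc) = 1/2 / 3/4 = 2/3.

2/3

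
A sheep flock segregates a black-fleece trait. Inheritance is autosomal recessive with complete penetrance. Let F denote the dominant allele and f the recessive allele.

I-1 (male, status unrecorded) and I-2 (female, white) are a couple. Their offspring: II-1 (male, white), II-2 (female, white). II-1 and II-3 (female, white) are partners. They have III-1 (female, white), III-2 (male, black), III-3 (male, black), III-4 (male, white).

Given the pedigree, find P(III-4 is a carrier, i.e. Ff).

2/3

II-1 is white so carries F and passed f to III-2 (ff), so II-1 is Ff.
II-3 is white so carries F and passed f to III-2 (ff), so II-3 is Ff.
Their cross gives offspring ratios 1/4 FF : 1/2 Ff : 1/4 ff. Conditioning on III-4 being white, P(Ff) = 1/2 / 3/4 = 2/3.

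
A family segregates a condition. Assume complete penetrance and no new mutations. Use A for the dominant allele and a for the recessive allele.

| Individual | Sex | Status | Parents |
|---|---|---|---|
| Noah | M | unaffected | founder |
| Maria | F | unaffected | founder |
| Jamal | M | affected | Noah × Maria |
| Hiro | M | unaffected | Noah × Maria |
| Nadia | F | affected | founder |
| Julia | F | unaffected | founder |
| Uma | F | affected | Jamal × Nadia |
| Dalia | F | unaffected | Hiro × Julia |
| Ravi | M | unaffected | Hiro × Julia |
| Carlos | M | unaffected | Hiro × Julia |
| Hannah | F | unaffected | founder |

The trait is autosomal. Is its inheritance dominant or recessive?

Noah and Maria are both unaffected yet have an affected child Jamal. Under dominance, an affected child requires at least one affected parent, so the trait cannot be dominant.

recessive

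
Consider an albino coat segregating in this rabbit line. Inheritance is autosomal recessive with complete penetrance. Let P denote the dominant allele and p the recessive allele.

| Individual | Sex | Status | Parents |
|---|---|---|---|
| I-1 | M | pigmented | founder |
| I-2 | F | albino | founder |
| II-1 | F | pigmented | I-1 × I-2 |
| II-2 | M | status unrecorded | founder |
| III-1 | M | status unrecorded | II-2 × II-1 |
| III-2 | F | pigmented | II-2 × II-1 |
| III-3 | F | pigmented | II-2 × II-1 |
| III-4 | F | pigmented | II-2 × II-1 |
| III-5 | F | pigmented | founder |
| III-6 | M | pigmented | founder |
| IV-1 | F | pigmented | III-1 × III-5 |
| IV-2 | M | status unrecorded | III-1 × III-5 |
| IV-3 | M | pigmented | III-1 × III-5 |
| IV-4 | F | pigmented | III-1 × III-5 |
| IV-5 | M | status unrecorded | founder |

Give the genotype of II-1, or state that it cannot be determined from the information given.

Pp

From phenotype alone, II-1 is PP or Pp.
II-1 is pigmented so carries P and received p from I-2 (pp), so II-1 is Pp.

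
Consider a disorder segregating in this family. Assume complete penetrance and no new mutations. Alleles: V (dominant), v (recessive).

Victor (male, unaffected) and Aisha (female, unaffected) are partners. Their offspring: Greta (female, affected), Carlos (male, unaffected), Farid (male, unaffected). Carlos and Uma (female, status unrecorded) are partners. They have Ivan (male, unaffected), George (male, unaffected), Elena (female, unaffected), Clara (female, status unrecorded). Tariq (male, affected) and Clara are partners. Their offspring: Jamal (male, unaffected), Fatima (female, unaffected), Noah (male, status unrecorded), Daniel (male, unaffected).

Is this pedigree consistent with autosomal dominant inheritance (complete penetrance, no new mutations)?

Under autosomal dominant, Greta (affected, female) cannot arise from Victor (unaffected) × Aisha (unaffected).

No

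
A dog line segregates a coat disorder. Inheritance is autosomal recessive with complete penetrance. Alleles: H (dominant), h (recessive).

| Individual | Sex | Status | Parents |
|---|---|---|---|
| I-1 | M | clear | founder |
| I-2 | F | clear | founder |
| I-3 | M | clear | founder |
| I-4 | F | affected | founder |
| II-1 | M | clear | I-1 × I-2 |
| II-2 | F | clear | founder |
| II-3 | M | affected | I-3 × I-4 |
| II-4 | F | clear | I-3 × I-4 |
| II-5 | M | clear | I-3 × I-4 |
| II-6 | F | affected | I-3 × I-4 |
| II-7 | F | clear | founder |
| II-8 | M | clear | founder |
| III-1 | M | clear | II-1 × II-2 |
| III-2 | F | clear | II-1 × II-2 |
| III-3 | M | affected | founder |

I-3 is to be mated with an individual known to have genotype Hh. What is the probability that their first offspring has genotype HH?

1/4

I-3 is clear so carries H and passed h to II-3 (hh), so I-3 is Hh.
The cross gives 1/4 HH : 1/2 Hh : 1/4 hh, so P(offspring has genotype HH) = 1/4.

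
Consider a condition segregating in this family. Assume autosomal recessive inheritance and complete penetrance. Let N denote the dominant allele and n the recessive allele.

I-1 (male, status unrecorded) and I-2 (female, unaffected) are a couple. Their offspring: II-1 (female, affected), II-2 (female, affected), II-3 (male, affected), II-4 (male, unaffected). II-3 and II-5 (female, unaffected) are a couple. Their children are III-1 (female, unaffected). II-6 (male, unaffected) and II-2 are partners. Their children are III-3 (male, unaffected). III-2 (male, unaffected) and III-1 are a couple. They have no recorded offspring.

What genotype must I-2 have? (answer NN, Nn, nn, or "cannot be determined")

From phenotype alone, I-2 is NN or Nn.
I-2 is unaffected so carries N and passed n to II-1 (nn), so I-2 is Nn.

Nn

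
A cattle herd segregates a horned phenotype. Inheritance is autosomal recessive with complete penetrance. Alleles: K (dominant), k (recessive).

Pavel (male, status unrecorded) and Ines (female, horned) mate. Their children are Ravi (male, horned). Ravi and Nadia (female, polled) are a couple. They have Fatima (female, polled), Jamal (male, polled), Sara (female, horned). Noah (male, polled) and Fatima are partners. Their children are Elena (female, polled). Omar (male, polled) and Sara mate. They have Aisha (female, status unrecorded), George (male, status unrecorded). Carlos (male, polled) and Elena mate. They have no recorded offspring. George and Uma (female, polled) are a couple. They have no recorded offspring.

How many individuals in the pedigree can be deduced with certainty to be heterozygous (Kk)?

Obligate heterozygotes: Nadia is polled so carries K and passed k to Sara (kk), so Nadia is Kk; Fatima is polled so carries K and received k from Ravi (kk), so Fatima is Kk; Jamal is polled so carries K and received k from Ravi (kk), so Jamal is Kk.
Every other individual is either homozygous by phenotype or has at least one consistent homozygous assignment, so the count is 3.

3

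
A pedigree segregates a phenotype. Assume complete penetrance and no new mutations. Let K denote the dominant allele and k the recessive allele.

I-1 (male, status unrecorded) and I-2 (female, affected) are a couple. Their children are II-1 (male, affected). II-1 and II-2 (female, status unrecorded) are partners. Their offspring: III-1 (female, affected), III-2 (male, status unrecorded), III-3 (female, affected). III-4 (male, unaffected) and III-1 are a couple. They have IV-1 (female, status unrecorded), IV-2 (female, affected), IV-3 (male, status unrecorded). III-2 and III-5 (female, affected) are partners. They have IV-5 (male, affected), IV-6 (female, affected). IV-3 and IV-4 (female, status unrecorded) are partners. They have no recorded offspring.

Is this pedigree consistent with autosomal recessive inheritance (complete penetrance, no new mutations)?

Yes

A consistent assignment under autosomal recessive exists: I-1 Kk, I-2 kk, II-1 kk, II-2 Kk, III-1 kk, III-2 Kk, III-3 kk, III-4 Kk, III-5 kk, IV-1 Kk, IV-2 kk, IV-3 Kk, IV-4 KK, IV-5 kk, IV-6 kk.
In this assignment every recorded phenotype matches its genotype and every non-founder's genotype is obtainable from its parents' genotypes, so the pedigree is consistent.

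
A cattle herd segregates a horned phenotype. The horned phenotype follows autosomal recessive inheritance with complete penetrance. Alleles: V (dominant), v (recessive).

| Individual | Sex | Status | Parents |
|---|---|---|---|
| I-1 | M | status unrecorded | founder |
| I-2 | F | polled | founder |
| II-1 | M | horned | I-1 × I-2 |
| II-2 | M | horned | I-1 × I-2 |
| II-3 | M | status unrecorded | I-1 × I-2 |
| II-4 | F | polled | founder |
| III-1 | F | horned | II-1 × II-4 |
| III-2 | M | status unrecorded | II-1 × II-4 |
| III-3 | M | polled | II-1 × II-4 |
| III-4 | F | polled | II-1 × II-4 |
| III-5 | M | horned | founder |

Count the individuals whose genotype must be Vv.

4

Obligate heterozygotes: I-2 is polled so carries V and passed v to II-1 (vv), so I-2 is Vv; II-4 is polled so carries V and passed v to III-1 (vv), so II-4 is Vv; III-3 is polled so carries V and received v from II-1 (vv), so III-3 is Vv; III-4 is polled so carries V and received v from II-1 (vv), so III-4 is Vv.
Every other individual is either homozygous by phenotype or has at least one consistent homozygous assignment, so the count is 4.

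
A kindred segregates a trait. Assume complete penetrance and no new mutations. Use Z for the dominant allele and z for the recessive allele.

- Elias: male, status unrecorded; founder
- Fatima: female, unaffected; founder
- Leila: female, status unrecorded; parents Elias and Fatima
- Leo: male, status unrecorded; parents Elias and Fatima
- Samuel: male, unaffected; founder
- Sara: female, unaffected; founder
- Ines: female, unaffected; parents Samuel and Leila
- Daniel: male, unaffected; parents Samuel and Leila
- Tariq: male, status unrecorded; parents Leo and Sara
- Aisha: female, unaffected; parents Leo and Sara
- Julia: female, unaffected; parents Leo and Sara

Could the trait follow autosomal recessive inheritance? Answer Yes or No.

Yes

A consistent assignment under autosomal recessive exists: Elias ZZ, Fatima ZZ, Leila ZZ, Leo ZZ, Samuel ZZ, Sara ZZ, Ines ZZ, Daniel ZZ, Tariq ZZ, Aisha ZZ, Julia ZZ.
In this assignment every recorded phenotype matches its genotype and every non-founder's genotype is obtainable from its parents' genotypes, so the pedigree is consistent.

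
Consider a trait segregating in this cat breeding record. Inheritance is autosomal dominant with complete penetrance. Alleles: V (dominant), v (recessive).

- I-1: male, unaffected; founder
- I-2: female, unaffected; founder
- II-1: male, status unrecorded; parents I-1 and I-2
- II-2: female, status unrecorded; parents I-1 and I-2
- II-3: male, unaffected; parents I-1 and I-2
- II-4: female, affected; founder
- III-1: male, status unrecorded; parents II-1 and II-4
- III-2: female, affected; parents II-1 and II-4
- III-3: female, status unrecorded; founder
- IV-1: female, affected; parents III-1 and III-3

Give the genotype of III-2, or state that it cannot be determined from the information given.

From phenotype alone, III-2 is VV or Vv.
III-2 is affected so carries V and received v from II-1 (vv), so III-2 is Vv.

Vv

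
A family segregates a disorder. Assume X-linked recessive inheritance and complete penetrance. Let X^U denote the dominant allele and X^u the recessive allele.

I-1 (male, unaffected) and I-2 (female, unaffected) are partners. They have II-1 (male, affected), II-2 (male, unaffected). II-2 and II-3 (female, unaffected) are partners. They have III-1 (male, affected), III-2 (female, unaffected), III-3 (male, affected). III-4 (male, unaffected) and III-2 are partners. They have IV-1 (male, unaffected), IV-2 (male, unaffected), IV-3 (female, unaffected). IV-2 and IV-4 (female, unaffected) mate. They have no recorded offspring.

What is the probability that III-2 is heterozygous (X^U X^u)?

1/5

II-2 is unaffected, so II-2 is X^U Y.
II-3 is unaffected so carries U and passed u to III-1 (X^u Y), so II-3 is X^U X^u.
Their cross gives offspring ratios 1/2 X^U X^U : 1/2 X^U X^u. Conditioning on III-2 being unaffected, P(X^U X^u) = 1/2 / 1 = 1/2 before taking III-2's own offspring into account.
III-4 is unaffected, so III-4 is X^U Y.
Now use III-2's offspring. Probability of each recorded status — unaffected son IV-1: 1/2 if III-2 is X^U X^u, 1 if X^U X^U; unaffected son IV-2: 1/2 if III-2 is X^U X^u, 1 if X^U X^U. (IV-3: equally likely either way, so uninformative.)
Bayes: P(X^U X^u) = 1/2·1/4 / (1/2·1/4 + 1/2·1) = 1/5.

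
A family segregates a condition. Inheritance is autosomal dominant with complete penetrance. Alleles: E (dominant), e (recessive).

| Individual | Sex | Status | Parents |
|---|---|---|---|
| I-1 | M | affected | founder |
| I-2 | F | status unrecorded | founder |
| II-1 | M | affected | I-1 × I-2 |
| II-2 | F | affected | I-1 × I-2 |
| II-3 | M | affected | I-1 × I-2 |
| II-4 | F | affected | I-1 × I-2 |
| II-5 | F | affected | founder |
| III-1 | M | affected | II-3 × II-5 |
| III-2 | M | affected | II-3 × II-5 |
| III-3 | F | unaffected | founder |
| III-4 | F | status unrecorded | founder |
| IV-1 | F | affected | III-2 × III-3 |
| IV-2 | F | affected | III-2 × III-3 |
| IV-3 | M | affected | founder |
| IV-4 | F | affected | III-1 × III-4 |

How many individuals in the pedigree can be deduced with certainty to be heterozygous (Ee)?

Obligate heterozygotes: IV-1 is affected so carries E and received e from III-3 (ee), so IV-1 is Ee; IV-2 is affected so carries E and received e from III-3 (ee), so IV-2 is Ee.
Every other individual is either homozygous by phenotype or has at least one consistent homozygous assignment, so the count is 2.

2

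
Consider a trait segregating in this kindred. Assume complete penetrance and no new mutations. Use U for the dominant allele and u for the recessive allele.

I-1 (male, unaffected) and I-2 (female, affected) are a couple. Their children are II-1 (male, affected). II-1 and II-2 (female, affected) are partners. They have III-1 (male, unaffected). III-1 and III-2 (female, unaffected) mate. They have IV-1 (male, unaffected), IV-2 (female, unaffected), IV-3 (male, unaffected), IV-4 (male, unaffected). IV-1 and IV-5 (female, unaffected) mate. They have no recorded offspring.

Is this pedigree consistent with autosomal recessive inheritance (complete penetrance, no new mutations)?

Under autosomal recessive, III-1 (unaffected, male) cannot arise from II-1 (affected) × II-2 (affected).

No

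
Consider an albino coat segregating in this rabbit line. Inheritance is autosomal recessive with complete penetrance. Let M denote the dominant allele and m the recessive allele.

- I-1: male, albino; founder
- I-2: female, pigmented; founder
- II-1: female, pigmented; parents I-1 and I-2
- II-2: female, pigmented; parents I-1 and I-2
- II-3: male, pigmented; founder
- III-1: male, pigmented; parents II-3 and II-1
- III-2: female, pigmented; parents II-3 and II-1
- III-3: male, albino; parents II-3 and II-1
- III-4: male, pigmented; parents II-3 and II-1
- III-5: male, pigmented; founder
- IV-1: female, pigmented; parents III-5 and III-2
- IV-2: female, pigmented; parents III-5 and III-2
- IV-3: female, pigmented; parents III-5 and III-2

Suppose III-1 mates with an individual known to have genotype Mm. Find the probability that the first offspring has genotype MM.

II-3 is pigmented so carries M and passed m to III-3 (mm), so II-3 is Mm.
II-1 is pigmented so carries M and received m from I-1 (mm), so II-1 is Mm.
III-1 is a pigmented offspring of II-3 (Mm) × II-1 (Mm), whose cross gives 1/4 MM : 1/2 Mm : 1/4 mm; conditioning on being pigmented, III-1 is MM with probability 1/3, Mm with probability 2/3.
Summing over parental genotype combinations, P(offspring has genotype MM) = 1/3·1/2 + 2/3·1/4 = 1/3.

1/3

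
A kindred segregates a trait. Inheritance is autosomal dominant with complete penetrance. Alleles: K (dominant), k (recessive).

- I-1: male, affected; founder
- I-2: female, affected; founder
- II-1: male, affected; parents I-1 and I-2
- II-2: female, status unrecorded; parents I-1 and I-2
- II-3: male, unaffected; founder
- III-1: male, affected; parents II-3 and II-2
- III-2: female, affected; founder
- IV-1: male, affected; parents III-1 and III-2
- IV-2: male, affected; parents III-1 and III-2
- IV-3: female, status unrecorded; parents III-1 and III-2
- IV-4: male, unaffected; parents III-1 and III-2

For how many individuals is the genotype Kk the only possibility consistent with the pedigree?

Obligate heterozygotes: III-1 is affected so carries K and received k from II-3 (kk), so III-1 is Kk; III-2 is affected so carries K and passed k to IV-4 (kk), so III-2 is Kk.
Every other individual is either homozygous by phenotype or has at least one consistent homozygous assignment, so the count is 2.

2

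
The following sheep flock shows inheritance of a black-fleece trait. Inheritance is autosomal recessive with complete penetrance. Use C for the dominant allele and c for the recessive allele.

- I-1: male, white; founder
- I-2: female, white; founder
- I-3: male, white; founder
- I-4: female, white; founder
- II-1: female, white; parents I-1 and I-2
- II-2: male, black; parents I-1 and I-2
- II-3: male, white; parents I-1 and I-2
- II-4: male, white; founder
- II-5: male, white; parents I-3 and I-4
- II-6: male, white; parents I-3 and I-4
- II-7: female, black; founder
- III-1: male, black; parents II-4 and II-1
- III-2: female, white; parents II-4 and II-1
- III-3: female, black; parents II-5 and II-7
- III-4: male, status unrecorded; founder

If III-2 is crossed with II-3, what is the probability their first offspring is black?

II-4 is white so carries C and passed c to III-1 (cc), so II-4 is Cc.
II-1 is white so carries C and passed c to III-1 (cc), so II-1 is Cc.
III-2 is a white offspring of II-4 (Cc) × II-1 (Cc), whose cross gives 1/4 CC : 1/2 Cc : 1/4 cc; conditioning on being white, III-2 is CC with probability 1/3, Cc with probability 2/3.
I-1 is white so carries C and passed c to II-2 (cc), so I-1 is Cc.
I-2 is white so carries C and passed c to II-2 (cc), so I-2 is Cc.
II-3 is a white offspring of I-1 (Cc) × I-2 (Cc), whose cross gives 1/4 CC : 1/2 Cc : 1/4 cc; conditioning on being white, II-3 is CC with probability 1/3, Cc with probability 2/3.
Summing over parental genotype combinations, P(offspring is black) = 4/9·1/4 = 1/9.

1/9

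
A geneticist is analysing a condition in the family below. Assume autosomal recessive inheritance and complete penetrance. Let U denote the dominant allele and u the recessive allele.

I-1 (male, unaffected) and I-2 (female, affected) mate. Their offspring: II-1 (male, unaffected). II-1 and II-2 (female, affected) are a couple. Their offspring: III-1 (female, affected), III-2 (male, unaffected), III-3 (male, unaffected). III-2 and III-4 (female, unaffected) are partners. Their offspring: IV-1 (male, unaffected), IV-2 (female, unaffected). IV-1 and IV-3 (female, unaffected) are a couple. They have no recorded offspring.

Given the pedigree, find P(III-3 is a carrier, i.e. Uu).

1

III-3 is unaffected so carries U and received u from II-2 (uu), so III-3 is Uu, giving P(Uu) = 1.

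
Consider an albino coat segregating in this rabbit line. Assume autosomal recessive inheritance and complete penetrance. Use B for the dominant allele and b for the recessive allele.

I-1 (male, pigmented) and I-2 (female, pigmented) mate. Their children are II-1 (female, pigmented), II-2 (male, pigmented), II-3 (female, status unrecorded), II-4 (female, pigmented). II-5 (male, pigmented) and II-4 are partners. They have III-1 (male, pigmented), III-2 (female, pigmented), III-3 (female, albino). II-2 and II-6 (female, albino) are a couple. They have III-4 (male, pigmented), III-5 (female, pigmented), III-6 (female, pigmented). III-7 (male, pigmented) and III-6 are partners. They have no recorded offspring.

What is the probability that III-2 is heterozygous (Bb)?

2/3

II-5 is pigmented so carries B and passed b to III-3 (bb), so II-5 is Bb.
II-4 is pigmented so carries B and passed b to III-3 (bb), so II-4 is Bb.
Their cross gives offspring ratios 1/4 BB : 1/2 Bb : 1/4 bb. Conditioning on III-2 being pigmented, P(Bb) = 1/2 / 3/4 = 2/3.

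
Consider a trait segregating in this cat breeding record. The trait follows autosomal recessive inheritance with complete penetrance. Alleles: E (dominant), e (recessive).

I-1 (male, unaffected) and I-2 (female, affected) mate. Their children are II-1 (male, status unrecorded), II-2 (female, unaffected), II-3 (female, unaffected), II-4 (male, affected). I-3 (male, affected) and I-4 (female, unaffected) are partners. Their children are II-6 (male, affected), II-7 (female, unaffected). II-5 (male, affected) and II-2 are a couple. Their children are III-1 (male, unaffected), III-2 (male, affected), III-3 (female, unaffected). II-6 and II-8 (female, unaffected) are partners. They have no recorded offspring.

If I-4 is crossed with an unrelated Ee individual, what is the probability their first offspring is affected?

1/4

I-4 is unaffected so carries E and passed e to II-6 (ee), so I-4 is Ee.
The cross gives 1/4 EE : 1/2 Ee : 1/4 ee, so P(offspring is affected) = 1/4.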